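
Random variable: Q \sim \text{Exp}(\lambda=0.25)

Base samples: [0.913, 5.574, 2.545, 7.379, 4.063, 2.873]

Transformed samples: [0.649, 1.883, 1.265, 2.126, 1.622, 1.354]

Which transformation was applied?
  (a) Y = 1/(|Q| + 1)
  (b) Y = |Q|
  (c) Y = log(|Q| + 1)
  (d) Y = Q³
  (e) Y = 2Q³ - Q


Checking option (c) Y = log(|Q| + 1):
  Q = 0.913 -> Y = 0.649 ✓
  Q = 5.574 -> Y = 1.883 ✓
  Q = 2.545 -> Y = 1.265 ✓
All samples match this transformation.

(c) log(|Q| + 1)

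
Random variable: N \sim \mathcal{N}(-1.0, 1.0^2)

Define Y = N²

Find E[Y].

E[N²] = Var(N) + (E[N])² = 1 + 1 = 2

2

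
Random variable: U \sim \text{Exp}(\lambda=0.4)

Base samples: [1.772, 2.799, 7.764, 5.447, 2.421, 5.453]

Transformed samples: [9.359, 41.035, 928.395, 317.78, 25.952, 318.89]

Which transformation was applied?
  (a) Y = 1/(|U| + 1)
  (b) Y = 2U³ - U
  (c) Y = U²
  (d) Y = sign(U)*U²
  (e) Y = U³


Checking option (b) Y = 2U³ - U:
  U = 1.772 -> Y = 9.359 ✓
  U = 2.799 -> Y = 41.035 ✓
  U = 7.764 -> Y = 928.395 ✓
All samples match this transformation.

(b) 2U³ - U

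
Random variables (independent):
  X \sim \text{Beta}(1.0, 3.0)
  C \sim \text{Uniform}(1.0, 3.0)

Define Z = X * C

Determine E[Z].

For independent RVs: E[XY] = E[X]*E[Y]
E[X] = 0.25
E[C] = 2
E[Z] = 0.25 * 2 = 0.5

0.5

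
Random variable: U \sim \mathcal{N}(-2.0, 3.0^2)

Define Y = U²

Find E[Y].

Using E[X²] = Var(X) + (E[X])²:
E[U] = -2
Var(U) = 3.0^2 = 9
E[U²] = 9 + (-2)² = 9 + 4 = 13

13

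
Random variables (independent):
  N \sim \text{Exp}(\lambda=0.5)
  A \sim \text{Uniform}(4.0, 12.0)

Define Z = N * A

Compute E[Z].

For independent RVs: E[XY] = E[X]*E[Y]
E[N] = 2
E[A] = 8
E[Z] = 2 * 8 = 16

16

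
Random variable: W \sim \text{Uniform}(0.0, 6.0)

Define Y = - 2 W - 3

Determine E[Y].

For Y = -2W - 3:
E[Y] = -2 * E[W] - 3
E[W] = (0 + 6)/2 = 3
E[Y] = -2 * 3 - 3 = -9

-9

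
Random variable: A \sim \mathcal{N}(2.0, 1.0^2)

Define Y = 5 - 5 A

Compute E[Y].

For Y = -5A + 5:
E[Y] = -5 * E[A] + 5
E[A] = 2.0 = 2
E[Y] = -5 * 2 + 5 = -5

-5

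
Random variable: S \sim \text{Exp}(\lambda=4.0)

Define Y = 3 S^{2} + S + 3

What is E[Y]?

E[Y] = 3*E[S²] + 1*E[S] + 3
E[S] = 0.25
E[S²] = Var(S) + (E[S])² = 0.0625 + 0.0625 = 0.125
E[Y] = 3*0.125 + 1*0.25 + 3 = 3.625

3.625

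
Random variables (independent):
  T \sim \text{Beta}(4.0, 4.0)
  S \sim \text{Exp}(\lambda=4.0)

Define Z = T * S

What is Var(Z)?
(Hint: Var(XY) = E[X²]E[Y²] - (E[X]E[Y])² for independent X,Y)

Var(XY) = E[X²]E[Y²] - (E[X]E[Y])²
E[T] = 0.5, Var(T) = 0.027777778
E[S] = 0.25, Var(S) = 0.0625
E[T²] = 0.027777778 + 0.5² = 0.27777778
E[S²] = 0.0625 + 0.25² = 0.125
Var(Z) = 0.27777778*0.125 - (0.5*0.25)²
= 0.034722222 - 0.015625 = 0.019097222

0.019097222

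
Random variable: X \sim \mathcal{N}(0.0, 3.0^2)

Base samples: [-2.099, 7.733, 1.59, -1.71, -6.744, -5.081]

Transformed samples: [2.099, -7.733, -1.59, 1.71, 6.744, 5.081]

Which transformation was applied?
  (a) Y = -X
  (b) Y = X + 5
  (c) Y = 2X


Checking option (a) Y = -X:
  X = -2.099 -> Y = 2.099 ✓
  X = 7.733 -> Y = -7.733 ✓
  X = 1.59 -> Y = -1.59 ✓
All samples match this transformation.

(a) -X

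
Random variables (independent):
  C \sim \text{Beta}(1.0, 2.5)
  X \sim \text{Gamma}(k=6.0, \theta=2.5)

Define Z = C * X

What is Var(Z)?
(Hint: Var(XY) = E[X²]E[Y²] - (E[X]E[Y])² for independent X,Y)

Var(XY) = E[X²]E[Y²] - (E[X]E[Y])²
E[C] = 0.28571429, Var(C) = 0.045351474
E[X] = 15, Var(X) = 37.5
E[C²] = 0.045351474 + 0.28571429² = 0.12698413
E[X²] = 37.5 + 15² = 262.5
Var(Z) = 0.12698413*262.5 - (0.28571429*15)²
= 33.333333 - 18.367347 = 14.965986

14.965986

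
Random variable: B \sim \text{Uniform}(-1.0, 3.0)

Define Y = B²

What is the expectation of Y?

E[B²] = Var(B) + (E[B])² = 1.3333333 + 1 = 2.3333333

2.3333333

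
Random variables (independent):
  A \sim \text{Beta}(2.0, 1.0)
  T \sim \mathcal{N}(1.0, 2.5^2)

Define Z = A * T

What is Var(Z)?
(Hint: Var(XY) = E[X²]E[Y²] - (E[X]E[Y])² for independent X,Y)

Var(XY) = E[X²]E[Y²] - (E[X]E[Y])²
E[A] = 0.66666667, Var(A) = 0.055555556
E[T] = 1, Var(T) = 6.25
E[A²] = 0.055555556 + 0.66666667² = 0.5
E[T²] = 6.25 + 1² = 7.25
Var(Z) = 0.5*7.25 - (0.66666667*1)²
= 3.625 - 0.44444444 = 3.1805556

3.1805556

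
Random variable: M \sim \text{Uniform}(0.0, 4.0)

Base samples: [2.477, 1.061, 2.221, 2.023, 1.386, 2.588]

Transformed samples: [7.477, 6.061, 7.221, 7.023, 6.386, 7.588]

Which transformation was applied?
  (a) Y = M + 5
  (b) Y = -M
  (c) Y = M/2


Checking option (a) Y = M + 5:
  M = 2.477 -> Y = 7.477 ✓
  M = 1.061 -> Y = 6.061 ✓
  M = 2.221 -> Y = 7.221 ✓
All samples match this transformation.

(a) M + 5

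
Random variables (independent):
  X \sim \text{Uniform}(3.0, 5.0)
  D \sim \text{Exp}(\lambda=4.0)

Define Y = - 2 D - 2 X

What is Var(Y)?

For independent RVs: Var(aX + bY) = a²Var(X) + b²Var(Y)
Var(X) = 0.33333333
Var(D) = 0.0625
Var(Y) = (-2)²*0.33333333 + (-2)²*0.0625
= 4*0.33333333 + 4*0.0625 = 1.5833333

1.5833333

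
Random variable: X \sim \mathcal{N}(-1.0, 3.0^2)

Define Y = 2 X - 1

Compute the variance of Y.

For Y = aX + b: Var(Y) = a² * Var(X)
Var(X) = 3.0^2 = 9
Var(Y) = 2² * 9 = 4 * 9 = 36

36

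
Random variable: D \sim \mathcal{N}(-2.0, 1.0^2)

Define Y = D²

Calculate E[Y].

E[D²] = Var(D) + (E[D])² = 1 + 4 = 5

5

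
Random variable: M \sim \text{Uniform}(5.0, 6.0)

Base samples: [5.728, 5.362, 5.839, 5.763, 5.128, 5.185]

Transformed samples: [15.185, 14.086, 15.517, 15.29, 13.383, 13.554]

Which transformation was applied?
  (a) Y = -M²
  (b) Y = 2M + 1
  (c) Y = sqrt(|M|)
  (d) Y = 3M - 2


Checking option (d) Y = 3M - 2:
  M = 5.728 -> Y = 15.185 ✓
  M = 5.362 -> Y = 14.086 ✓
  M = 5.839 -> Y = 15.517 ✓
All samples match this transformation.

(d) 3M - 2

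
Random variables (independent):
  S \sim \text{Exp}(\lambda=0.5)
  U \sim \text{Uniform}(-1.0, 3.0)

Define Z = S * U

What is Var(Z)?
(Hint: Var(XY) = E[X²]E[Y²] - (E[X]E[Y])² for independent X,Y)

Var(XY) = E[X²]E[Y²] - (E[X]E[Y])²
E[S] = 2, Var(S) = 4
E[U] = 1, Var(U) = 1.3333333
E[S²] = 4 + 2² = 8
E[U²] = 1.3333333 + 1² = 2.3333333
Var(Z) = 8*2.3333333 - (2*1)²
= 18.666667 - 4 = 14.666667

14.666667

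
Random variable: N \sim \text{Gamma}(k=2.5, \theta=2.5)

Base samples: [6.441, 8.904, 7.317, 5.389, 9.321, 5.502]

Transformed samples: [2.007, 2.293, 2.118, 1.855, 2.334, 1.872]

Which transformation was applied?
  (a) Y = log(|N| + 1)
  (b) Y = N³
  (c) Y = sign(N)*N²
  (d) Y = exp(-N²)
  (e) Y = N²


Checking option (a) Y = log(|N| + 1):
  N = 6.441 -> Y = 2.007 ✓
  N = 8.904 -> Y = 2.293 ✓
  N = 7.317 -> Y = 2.118 ✓
All samples match this transformation.

(a) log(|N| + 1)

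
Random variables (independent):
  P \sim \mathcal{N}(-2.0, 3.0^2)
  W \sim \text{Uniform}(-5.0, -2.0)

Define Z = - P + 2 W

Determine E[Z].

E[Z] = -1*E[P] + 2*E[W]
E[P] = -2
E[W] = -3.5
E[Z] = -1*(-2) + 2*(-3.5) = -5

-5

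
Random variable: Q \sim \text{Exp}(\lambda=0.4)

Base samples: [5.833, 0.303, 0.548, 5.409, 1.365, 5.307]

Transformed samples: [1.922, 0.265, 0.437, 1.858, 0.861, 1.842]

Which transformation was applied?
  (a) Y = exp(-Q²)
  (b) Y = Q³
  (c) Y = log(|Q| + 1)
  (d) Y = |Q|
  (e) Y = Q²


Checking option (c) Y = log(|Q| + 1):
  Q = 5.833 -> Y = 1.922 ✓
  Q = 0.303 -> Y = 0.265 ✓
  Q = 0.548 -> Y = 0.437 ✓
All samples match this transformation.

(c) log(|Q| + 1)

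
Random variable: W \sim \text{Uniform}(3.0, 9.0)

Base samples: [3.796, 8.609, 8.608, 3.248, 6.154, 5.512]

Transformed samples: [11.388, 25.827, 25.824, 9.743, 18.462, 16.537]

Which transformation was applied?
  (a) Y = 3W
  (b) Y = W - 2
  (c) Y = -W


Checking option (a) Y = 3W:
  W = 3.796 -> Y = 11.388 ✓
  W = 8.609 -> Y = 25.827 ✓
  W = 8.608 -> Y = 25.824 ✓
All samples match this transformation.

(a) 3W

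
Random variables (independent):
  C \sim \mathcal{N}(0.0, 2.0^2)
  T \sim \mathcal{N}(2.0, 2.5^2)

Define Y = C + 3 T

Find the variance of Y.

For independent RVs: Var(aX + bY) = a²Var(X) + b²Var(Y)
Var(C) = 4
Var(T) = 6.25
Var(Y) = 1²*4 + 3²*6.25
= 1*4 + 9*6.25 = 60.25

60.25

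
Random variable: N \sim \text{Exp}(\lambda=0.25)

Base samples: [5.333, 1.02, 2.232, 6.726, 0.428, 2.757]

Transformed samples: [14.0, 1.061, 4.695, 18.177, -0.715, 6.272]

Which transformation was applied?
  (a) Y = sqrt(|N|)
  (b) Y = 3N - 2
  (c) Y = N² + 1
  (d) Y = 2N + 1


Checking option (b) Y = 3N - 2:
  N = 5.333 -> Y = 14.0 ✓
  N = 1.02 -> Y = 1.061 ✓
  N = 2.232 -> Y = 4.695 ✓
All samples match this transformation.

(b) 3N - 2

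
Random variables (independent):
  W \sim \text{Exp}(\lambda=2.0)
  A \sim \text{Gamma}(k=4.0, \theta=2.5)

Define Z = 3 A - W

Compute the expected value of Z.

E[Z] = -1*E[W] + 3*E[A]
E[W] = 0.5
E[A] = 10
E[Z] = -1*0.5 + 3*10 = 29.5

29.5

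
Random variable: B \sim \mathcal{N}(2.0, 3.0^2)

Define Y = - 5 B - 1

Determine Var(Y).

For Y = aB + b: Var(Y) = a² * Var(B)
Var(B) = 3.0^2 = 9
Var(Y) = (-5)² * 9 = 25 * 9 = 225

225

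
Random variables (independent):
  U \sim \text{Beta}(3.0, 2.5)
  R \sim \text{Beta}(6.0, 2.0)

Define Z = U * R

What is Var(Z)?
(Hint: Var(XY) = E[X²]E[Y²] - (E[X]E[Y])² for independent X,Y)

Var(XY) = E[X²]E[Y²] - (E[X]E[Y])²
E[U] = 0.54545455, Var(U) = 0.038143675
E[R] = 0.75, Var(R) = 0.020833333
E[U²] = 0.038143675 + 0.54545455² = 0.33566434
E[R²] = 0.020833333 + 0.75² = 0.58333333
Var(Z) = 0.33566434*0.58333333 - (0.54545455*0.75)²
= 0.1958042 - 0.16735537 = 0.028448824

0.028448824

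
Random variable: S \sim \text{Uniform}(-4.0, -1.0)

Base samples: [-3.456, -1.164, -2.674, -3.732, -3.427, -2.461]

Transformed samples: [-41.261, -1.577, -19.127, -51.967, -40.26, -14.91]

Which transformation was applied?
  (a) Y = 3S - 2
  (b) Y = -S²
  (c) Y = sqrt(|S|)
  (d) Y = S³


Checking option (d) Y = S³:
  S = -3.456 -> Y = -41.261 ✓
  S = -1.164 -> Y = -1.577 ✓
  S = -2.674 -> Y = -19.127 ✓
All samples match this transformation.

(d) S³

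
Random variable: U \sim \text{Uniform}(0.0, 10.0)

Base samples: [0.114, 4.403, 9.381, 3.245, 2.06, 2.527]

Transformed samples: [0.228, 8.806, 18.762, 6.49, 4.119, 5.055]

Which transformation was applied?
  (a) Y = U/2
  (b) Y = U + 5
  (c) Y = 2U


Checking option (c) Y = 2U:
  U = 0.114 -> Y = 0.228 ✓
  U = 4.403 -> Y = 8.806 ✓
  U = 9.381 -> Y = 18.762 ✓
All samples match this transformation.

(c) 2U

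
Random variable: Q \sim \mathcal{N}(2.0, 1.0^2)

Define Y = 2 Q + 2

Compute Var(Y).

For Y = aQ + b: Var(Y) = a² * Var(Q)
Var(Q) = 1.0^2 = 1
Var(Y) = 2² * 1 = 4 * 1 = 4

4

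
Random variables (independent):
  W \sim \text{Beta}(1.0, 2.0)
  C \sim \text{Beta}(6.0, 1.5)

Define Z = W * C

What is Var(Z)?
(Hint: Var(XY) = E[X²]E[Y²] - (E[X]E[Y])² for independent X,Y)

Var(XY) = E[X²]E[Y²] - (E[X]E[Y])²
E[W] = 0.33333333, Var(W) = 0.055555556
E[C] = 0.8, Var(C) = 0.018823529
E[W²] = 0.055555556 + 0.33333333² = 0.16666667
E[C²] = 0.018823529 + 0.8² = 0.65882353
Var(Z) = 0.16666667*0.65882353 - (0.33333333*0.8)²
= 0.10980392 - 0.071111111 = 0.03869281

0.03869281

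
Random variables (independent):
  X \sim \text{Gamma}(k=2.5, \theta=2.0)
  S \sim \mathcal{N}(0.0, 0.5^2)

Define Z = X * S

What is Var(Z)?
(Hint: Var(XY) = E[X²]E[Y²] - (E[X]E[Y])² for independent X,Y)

Var(XY) = E[X²]E[Y²] - (E[X]E[Y])²
E[X] = 5, Var(X) = 10
E[S] = 0, Var(S) = 0.25
E[X²] = 10 + 5² = 35
E[S²] = 0.25 + 0² = 0.25
Var(Z) = 35*0.25 - (5*0)²
= 8.75 - 0 = 8.75

8.75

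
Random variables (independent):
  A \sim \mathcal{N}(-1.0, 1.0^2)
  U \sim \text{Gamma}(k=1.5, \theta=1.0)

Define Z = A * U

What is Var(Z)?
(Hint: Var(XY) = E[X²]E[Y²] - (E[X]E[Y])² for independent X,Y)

Var(XY) = E[X²]E[Y²] - (E[X]E[Y])²
E[A] = -1, Var(A) = 1
E[U] = 1.5, Var(U) = 1.5
E[A²] = 1 + (-1)² = 2
E[U²] = 1.5 + 1.5² = 3.75
Var(Z) = 2*3.75 - (-1*1.5)²
= 7.5 - 2.25 = 5.25

5.25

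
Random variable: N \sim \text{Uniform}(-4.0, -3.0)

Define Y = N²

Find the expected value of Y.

E[N²] = Var(N) + (E[N])² = 0.083333333 + 12.25 = 12.333333

12.333333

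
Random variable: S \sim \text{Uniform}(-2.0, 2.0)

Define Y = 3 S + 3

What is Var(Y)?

For Y = aS + b: Var(Y) = a² * Var(S)
Var(S) = (2 + 2)^2/12 = 1.3333333
Var(Y) = 3² * 1.3333333 = 9 * 1.3333333 = 12

12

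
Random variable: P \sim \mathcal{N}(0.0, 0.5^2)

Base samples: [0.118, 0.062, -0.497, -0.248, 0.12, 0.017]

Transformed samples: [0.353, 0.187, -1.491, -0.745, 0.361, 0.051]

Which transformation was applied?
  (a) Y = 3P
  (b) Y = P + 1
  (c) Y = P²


Checking option (a) Y = 3P:
  P = 0.118 -> Y = 0.353 ✓
  P = 0.062 -> Y = 0.187 ✓
  P = -0.497 -> Y = -1.491 ✓
All samples match this transformation.

(a) 3P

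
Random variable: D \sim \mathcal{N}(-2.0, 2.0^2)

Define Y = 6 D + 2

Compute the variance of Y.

For Y = aD + b: Var(Y) = a² * Var(D)
Var(D) = 2.0^2 = 4
Var(Y) = 6² * 4 = 36 * 4 = 144

144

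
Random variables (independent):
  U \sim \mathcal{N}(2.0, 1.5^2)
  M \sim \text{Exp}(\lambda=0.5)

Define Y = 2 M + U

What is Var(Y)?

For independent RVs: Var(aX + bY) = a²Var(X) + b²Var(Y)
Var(U) = 2.25
Var(M) = 4
Var(Y) = 1²*2.25 + 2²*4
= 1*2.25 + 4*4 = 18.25

18.25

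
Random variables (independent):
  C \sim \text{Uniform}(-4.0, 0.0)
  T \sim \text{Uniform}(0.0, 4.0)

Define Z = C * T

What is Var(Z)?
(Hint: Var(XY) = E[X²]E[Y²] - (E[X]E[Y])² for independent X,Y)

Var(XY) = E[X²]E[Y²] - (E[X]E[Y])²
E[C] = -2, Var(C) = 1.3333333
E[T] = 2, Var(T) = 1.3333333
E[C²] = 1.3333333 + (-2)² = 5.3333333
E[T²] = 1.3333333 + 2² = 5.3333333
Var(Z) = 5.3333333*5.3333333 - (-2*2)²
= 28.444444 - 16 = 12.444444

12.444444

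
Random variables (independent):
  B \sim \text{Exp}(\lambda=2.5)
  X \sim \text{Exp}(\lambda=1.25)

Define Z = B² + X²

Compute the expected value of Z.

E[Z] = E[B²] + E[X²]
E[B²] = Var(B) + E[B]² = 0.16 + 0.16 = 0.32
E[X²] = Var(X) + E[X]² = 0.64 + 0.64 = 1.28
E[Z] = 0.32 + 1.28 = 1.6

1.6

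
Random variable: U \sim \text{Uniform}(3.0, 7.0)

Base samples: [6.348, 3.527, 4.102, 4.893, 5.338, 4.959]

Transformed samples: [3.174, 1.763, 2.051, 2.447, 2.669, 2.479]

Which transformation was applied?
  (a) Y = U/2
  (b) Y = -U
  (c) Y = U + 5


Checking option (a) Y = U/2:
  U = 6.348 -> Y = 3.174 ✓
  U = 3.527 -> Y = 1.763 ✓
  U = 4.102 -> Y = 2.051 ✓
All samples match this transformation.

(a) U/2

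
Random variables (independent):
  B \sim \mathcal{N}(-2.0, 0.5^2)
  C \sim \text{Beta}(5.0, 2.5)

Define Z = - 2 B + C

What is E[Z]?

E[Z] = -2*E[B] + 1*E[C]
E[B] = -2
E[C] = 0.66666667
E[Z] = -2*(-2) + 1*0.66666667 = 4.6666667

4.6666667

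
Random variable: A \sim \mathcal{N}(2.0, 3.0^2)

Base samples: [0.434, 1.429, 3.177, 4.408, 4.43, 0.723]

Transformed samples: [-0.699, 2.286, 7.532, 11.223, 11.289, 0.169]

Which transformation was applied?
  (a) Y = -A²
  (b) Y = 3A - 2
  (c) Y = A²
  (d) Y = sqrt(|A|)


Checking option (b) Y = 3A - 2:
  A = 0.434 -> Y = -0.699 ✓
  A = 1.429 -> Y = 2.286 ✓
  A = 3.177 -> Y = 7.532 ✓
All samples match this transformation.

(b) 3A - 2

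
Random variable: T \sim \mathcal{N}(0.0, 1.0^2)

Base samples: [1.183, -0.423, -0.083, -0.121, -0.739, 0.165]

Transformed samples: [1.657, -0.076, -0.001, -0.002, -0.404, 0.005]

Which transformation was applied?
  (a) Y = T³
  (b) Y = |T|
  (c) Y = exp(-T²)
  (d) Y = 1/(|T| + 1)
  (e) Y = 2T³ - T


Checking option (a) Y = T³:
  T = 1.183 -> Y = 1.657 ✓
  T = -0.423 -> Y = -0.076 ✓
  T = -0.083 -> Y = -0.001 ✓
All samples match this transformation.

(a) T³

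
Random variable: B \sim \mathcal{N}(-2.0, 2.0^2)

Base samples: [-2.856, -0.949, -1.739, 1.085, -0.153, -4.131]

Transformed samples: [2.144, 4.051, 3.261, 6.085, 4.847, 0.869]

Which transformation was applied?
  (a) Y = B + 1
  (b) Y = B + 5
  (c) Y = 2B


Checking option (b) Y = B + 5:
  B = -2.856 -> Y = 2.144 ✓
  B = -0.949 -> Y = 4.051 ✓
  B = -1.739 -> Y = 3.261 ✓
All samples match this transformation.

(b) B + 5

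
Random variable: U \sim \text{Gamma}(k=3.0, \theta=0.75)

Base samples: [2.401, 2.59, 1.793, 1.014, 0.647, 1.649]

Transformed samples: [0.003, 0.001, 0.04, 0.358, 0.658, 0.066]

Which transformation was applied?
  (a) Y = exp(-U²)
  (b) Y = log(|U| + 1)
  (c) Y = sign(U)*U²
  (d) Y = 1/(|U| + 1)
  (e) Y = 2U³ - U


Checking option (a) Y = exp(-U²):
  U = 2.401 -> Y = 0.003 ✓
  U = 2.59 -> Y = 0.001 ✓
  U = 1.793 -> Y = 0.04 ✓
All samples match this transformation.

(a) exp(-U²)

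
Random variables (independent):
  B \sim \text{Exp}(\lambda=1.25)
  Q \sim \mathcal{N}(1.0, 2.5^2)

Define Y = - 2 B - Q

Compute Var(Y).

For independent RVs: Var(aX + bY) = a²Var(X) + b²Var(Y)
Var(B) = 0.64
Var(Q) = 6.25
Var(Y) = (-2)²*0.64 + (-1)²*6.25
= 4*0.64 + 1*6.25 = 8.81

8.81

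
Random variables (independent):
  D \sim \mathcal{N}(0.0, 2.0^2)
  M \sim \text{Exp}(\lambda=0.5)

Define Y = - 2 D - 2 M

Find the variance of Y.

For independent RVs: Var(aX + bY) = a²Var(X) + b²Var(Y)
Var(D) = 4
Var(M) = 4
Var(Y) = (-2)²*4 + (-2)²*4
= 4*4 + 4*4 = 32

32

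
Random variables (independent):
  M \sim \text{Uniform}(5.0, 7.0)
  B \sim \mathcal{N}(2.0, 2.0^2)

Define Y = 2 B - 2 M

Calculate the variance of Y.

For independent RVs: Var(aX + bY) = a²Var(X) + b²Var(Y)
Var(M) = 0.33333333
Var(B) = 4
Var(Y) = (-2)²*0.33333333 + 2²*4
= 4*0.33333333 + 4*4 = 17.333333

17.333333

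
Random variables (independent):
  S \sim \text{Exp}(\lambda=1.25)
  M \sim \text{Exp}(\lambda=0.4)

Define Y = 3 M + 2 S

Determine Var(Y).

For independent RVs: Var(aX + bY) = a²Var(X) + b²Var(Y)
Var(S) = 0.64
Var(M) = 6.25
Var(Y) = 2²*0.64 + 3²*6.25
= 4*0.64 + 9*6.25 = 58.81

58.81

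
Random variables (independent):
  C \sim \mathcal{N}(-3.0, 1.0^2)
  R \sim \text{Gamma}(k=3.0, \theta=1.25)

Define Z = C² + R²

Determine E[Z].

E[Z] = E[C²] + E[R²]
E[C²] = Var(C) + E[C]² = 1 + 9 = 10
E[R²] = Var(R) + E[R]² = 4.6875 + 14.0625 = 18.75
E[Z] = 10 + 18.75 = 28.75

28.75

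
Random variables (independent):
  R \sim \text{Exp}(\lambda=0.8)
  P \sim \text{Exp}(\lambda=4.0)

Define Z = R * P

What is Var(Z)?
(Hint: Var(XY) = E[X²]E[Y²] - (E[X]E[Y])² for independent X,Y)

Var(XY) = E[X²]E[Y²] - (E[X]E[Y])²
E[R] = 1.25, Var(R) = 1.5625
E[P] = 0.25, Var(P) = 0.0625
E[R²] = 1.5625 + 1.25² = 3.125
E[P²] = 0.0625 + 0.25² = 0.125
Var(Z) = 3.125*0.125 - (1.25*0.25)²
= 0.390625 - 0.09765625 = 0.29296875

0.29296875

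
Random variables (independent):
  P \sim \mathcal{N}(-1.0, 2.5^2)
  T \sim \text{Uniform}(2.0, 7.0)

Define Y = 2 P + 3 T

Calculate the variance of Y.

For independent RVs: Var(aX + bY) = a²Var(X) + b²Var(Y)
Var(P) = 6.25
Var(T) = 2.0833333
Var(Y) = 2²*6.25 + 3²*2.0833333
= 4*6.25 + 9*2.0833333 = 43.75

43.75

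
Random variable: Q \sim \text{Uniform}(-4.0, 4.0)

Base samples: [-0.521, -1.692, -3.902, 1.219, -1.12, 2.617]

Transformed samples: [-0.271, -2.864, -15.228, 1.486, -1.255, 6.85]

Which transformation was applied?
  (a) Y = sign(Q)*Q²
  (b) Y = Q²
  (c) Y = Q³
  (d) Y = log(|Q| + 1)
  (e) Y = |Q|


Checking option (a) Y = sign(Q)*Q²:
  Q = -0.521 -> Y = -0.271 ✓
  Q = -1.692 -> Y = -2.864 ✓
  Q = -3.902 -> Y = -15.228 ✓
All samples match this transformation.

(a) sign(Q)*Q²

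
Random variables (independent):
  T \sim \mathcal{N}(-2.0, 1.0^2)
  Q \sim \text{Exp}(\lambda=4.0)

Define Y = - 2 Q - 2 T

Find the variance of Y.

For independent RVs: Var(aX + bY) = a²Var(X) + b²Var(Y)
Var(T) = 1
Var(Q) = 0.0625
Var(Y) = (-2)²*1 + (-2)²*0.0625
= 4*1 + 4*0.0625 = 4.25

4.25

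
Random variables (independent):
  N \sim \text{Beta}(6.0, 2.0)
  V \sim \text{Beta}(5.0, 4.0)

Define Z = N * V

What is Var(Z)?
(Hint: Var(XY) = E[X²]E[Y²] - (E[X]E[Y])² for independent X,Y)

Var(XY) = E[X²]E[Y²] - (E[X]E[Y])²
E[N] = 0.75, Var(N) = 0.020833333
E[V] = 0.55555556, Var(V) = 0.024691358
E[N²] = 0.020833333 + 0.75² = 0.58333333
E[V²] = 0.024691358 + 0.55555556² = 0.33333333
Var(Z) = 0.58333333*0.33333333 - (0.75*0.55555556)²
= 0.19444444 - 0.17361111 = 0.020833333

0.020833333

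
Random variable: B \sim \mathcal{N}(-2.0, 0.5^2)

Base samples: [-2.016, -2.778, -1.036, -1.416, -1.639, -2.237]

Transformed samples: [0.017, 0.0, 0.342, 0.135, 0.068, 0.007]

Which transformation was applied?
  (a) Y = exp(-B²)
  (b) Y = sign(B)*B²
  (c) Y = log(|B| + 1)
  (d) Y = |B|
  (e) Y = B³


Checking option (a) Y = exp(-B²):
  B = -2.016 -> Y = 0.017 ✓
  B = -2.778 -> Y = 0.0 ✓
  B = -1.036 -> Y = 0.342 ✓
All samples match this transformation.

(a) exp(-B²)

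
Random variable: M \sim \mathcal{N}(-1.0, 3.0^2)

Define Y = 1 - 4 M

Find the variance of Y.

For Y = aM + b: Var(Y) = a² * Var(M)
Var(M) = 3.0^2 = 9
Var(Y) = (-4)² * 9 = 16 * 9 = 144

144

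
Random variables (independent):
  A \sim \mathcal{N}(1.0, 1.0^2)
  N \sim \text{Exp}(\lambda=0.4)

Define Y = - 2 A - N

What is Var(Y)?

For independent RVs: Var(aX + bY) = a²Var(X) + b²Var(Y)
Var(A) = 1
Var(N) = 6.25
Var(Y) = (-2)²*1 + (-1)²*6.25
= 4*1 + 1*6.25 = 10.25

10.25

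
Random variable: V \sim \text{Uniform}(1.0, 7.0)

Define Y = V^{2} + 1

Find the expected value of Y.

E[Y] = 1*E[V²] + 1
E[V] = 4
E[V²] = Var(V) + (E[V])² = 3 + 16 = 19
E[Y] = 1*19 + 1 = 20

20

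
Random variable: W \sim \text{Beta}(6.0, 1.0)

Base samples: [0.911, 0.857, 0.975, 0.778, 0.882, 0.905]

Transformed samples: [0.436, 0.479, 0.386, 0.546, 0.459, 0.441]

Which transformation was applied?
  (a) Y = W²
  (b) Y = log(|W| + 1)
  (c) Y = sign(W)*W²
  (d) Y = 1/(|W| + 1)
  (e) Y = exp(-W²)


Checking option (e) Y = exp(-W²):
  W = 0.911 -> Y = 0.436 ✓
  W = 0.857 -> Y = 0.479 ✓
  W = 0.975 -> Y = 0.386 ✓
All samples match this transformation.

(e) exp(-W²)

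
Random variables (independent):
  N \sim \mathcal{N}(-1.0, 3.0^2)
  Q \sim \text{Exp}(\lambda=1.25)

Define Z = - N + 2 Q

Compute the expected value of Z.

E[Z] = -1*E[N] + 2*E[Q]
E[N] = -1
E[Q] = 0.8
E[Z] = -1*(-1) + 2*0.8 = 2.6

2.6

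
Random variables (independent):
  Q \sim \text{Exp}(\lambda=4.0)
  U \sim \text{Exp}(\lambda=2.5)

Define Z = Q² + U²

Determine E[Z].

E[Z] = E[Q²] + E[U²]
E[Q²] = Var(Q) + E[Q]² = 0.0625 + 0.0625 = 0.125
E[U²] = Var(U) + E[U]² = 0.16 + 0.16 = 0.32
E[Z] = 0.125 + 0.32 = 0.445

0.445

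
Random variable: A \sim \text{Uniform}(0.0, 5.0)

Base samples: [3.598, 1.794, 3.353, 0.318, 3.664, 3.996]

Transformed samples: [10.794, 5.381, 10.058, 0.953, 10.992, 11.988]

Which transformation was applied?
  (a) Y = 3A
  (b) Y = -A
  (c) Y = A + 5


Checking option (a) Y = 3A:
  A = 3.598 -> Y = 10.794 ✓
  A = 1.794 -> Y = 5.381 ✓
  A = 3.353 -> Y = 10.058 ✓
All samples match this transformation.

(a) 3A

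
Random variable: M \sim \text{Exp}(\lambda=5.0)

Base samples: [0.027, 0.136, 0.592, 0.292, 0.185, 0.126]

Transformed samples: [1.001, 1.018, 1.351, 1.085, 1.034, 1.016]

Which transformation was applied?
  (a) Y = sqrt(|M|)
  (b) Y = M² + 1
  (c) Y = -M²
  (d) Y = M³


Checking option (b) Y = M² + 1:
  M = 0.027 -> Y = 1.001 ✓
  M = 0.136 -> Y = 1.018 ✓
  M = 0.592 -> Y = 1.351 ✓
All samples match this transformation.

(b) M² + 1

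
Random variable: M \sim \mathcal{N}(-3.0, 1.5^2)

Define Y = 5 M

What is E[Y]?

For Y = 5M:
E[Y] = 5 * E[M]
E[M] = -3.0 = -3
E[Y] = 5 * (-3) = -15

-15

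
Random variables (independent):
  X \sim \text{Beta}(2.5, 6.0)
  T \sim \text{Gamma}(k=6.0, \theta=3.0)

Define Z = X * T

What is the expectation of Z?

For independent RVs: E[XY] = E[X]*E[Y]
E[X] = 0.29411765
E[T] = 18
E[Z] = 0.29411765 * 18 = 5.2941176

5.2941176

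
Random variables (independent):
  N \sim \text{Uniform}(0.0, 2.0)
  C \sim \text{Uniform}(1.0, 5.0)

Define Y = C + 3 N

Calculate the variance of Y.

For independent RVs: Var(aX + bY) = a²Var(X) + b²Var(Y)
Var(N) = 0.33333333
Var(C) = 1.3333333
Var(Y) = 3²*0.33333333 + 1²*1.3333333
= 9*0.33333333 + 1*1.3333333 = 4.3333333

4.3333333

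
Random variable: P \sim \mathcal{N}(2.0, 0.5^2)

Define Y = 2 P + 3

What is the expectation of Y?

For Y = 2P + 3:
E[Y] = 2 * E[P] + 3
E[P] = 2.0 = 2
E[Y] = 2 * 2 + 3 = 7

7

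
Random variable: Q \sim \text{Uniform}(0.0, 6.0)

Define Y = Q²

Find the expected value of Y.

E[Q²] = Var(Q) + (E[Q])² = 3 + 9 = 12

12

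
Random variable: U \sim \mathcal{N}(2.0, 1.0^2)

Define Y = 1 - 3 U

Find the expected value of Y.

For Y = -3U + 1:
E[Y] = -3 * E[U] + 1
E[U] = 2.0 = 2
E[Y] = -3 * 2 + 1 = -5

-5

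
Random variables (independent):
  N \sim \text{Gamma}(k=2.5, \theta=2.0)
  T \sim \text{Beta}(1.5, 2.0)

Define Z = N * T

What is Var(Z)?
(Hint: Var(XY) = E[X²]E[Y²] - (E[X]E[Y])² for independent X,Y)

Var(XY) = E[X²]E[Y²] - (E[X]E[Y])²
E[N] = 5, Var(N) = 10
E[T] = 0.42857143, Var(T) = 0.054421769
E[N²] = 10 + 5² = 35
E[T²] = 0.054421769 + 0.42857143² = 0.23809524
Var(Z) = 35*0.23809524 - (5*0.42857143)²
= 8.3333333 - 4.5918367 = 3.7414966

3.7414966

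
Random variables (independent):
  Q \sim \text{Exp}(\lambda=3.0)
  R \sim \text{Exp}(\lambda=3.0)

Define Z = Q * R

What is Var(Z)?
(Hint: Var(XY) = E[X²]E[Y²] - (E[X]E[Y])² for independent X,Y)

Var(XY) = E[X²]E[Y²] - (E[X]E[Y])²
E[Q] = 0.33333333, Var(Q) = 0.11111111
E[R] = 0.33333333, Var(R) = 0.11111111
E[Q²] = 0.11111111 + 0.33333333² = 0.22222222
E[R²] = 0.11111111 + 0.33333333² = 0.22222222
Var(Z) = 0.22222222*0.22222222 - (0.33333333*0.33333333)²
= 0.049382716 - 0.012345679 = 0.037037037

0.037037037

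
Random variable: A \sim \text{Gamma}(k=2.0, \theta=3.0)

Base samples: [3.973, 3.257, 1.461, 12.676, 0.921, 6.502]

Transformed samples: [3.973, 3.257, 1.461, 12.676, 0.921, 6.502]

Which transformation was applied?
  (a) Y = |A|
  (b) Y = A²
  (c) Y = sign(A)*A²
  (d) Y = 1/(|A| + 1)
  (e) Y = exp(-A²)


Checking option (a) Y = |A|:
  A = 3.973 -> Y = 3.973 ✓
  A = 3.257 -> Y = 3.257 ✓
  A = 1.461 -> Y = 1.461 ✓
All samples match this transformation.

(a) |A|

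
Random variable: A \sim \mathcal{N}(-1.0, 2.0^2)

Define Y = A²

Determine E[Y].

E[A²] = Var(A) + (E[A])² = 4 + 1 = 5

5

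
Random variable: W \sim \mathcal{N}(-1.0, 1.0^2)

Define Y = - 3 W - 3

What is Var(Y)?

For Y = aW + b: Var(Y) = a² * Var(W)
Var(W) = 1.0^2 = 1
Var(Y) = (-3)² * 1 = 9 * 1 = 9

9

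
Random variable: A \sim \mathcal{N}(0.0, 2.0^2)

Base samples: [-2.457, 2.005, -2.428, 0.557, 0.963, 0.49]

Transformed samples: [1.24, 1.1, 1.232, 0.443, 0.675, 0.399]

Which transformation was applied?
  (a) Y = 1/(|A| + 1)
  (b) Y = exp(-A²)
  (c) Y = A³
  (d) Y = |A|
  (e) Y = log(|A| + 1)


Checking option (e) Y = log(|A| + 1):
  A = -2.457 -> Y = 1.24 ✓
  A = 2.005 -> Y = 1.1 ✓
  A = -2.428 -> Y = 1.232 ✓
All samples match this transformation.

(e) log(|A| + 1)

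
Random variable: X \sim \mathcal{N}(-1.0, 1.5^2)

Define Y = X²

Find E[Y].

Using E[X²] = Var(X) + (E[X])²:
E[X] = -1
Var(X) = 1.5^2 = 2.25
E[X²] = 2.25 + (-1)² = 2.25 + 1 = 3.25

3.25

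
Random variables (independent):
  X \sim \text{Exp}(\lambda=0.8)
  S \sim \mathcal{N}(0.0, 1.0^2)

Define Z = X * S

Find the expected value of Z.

For independent RVs: E[XY] = E[X]*E[Y]
E[X] = 1.25
E[S] = 0
E[Z] = 1.25 * 0 = 0

0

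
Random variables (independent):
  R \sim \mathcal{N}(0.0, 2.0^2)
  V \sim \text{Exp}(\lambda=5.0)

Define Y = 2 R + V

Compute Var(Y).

For independent RVs: Var(aX + bY) = a²Var(X) + b²Var(Y)
Var(R) = 4
Var(V) = 0.04
Var(Y) = 2²*4 + 1²*0.04
= 4*4 + 1*0.04 = 16.04

16.04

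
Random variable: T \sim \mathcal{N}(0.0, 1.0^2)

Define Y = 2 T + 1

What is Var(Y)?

For Y = aT + b: Var(Y) = a² * Var(T)
Var(T) = 1.0^2 = 1
Var(Y) = 2² * 1 = 4 * 1 = 4

4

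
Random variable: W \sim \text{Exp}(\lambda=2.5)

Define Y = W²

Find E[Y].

E[W²] = Var(W) + (E[W])² = 0.16 + 0.16 = 0.32

0.32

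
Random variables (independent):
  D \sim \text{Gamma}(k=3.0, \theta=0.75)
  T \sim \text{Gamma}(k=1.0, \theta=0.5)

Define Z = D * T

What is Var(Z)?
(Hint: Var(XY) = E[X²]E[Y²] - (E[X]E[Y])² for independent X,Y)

Var(XY) = E[X²]E[Y²] - (E[X]E[Y])²
E[D] = 2.25, Var(D) = 1.6875
E[T] = 0.5, Var(T) = 0.25
E[D²] = 1.6875 + 2.25² = 6.75
E[T²] = 0.25 + 0.5² = 0.5
Var(Z) = 6.75*0.5 - (2.25*0.5)²
= 3.375 - 1.265625 = 2.109375

2.109375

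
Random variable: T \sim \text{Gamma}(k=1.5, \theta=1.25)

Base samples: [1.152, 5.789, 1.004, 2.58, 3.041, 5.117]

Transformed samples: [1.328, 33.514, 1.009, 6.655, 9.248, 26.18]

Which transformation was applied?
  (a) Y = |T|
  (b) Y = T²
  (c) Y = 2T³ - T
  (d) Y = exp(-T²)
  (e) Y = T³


Checking option (b) Y = T²:
  T = 1.152 -> Y = 1.328 ✓
  T = 5.789 -> Y = 33.514 ✓
  T = 1.004 -> Y = 1.009 ✓
All samples match this transformation.

(b) T²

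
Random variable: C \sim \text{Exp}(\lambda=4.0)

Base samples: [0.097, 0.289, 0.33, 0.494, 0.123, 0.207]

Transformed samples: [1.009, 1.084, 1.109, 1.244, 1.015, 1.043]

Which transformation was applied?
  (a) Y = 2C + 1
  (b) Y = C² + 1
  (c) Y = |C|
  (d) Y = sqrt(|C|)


Checking option (b) Y = C² + 1:
  C = 0.097 -> Y = 1.009 ✓
  C = 0.289 -> Y = 1.084 ✓
  C = 0.33 -> Y = 1.109 ✓
All samples match this transformation.

(b) C² + 1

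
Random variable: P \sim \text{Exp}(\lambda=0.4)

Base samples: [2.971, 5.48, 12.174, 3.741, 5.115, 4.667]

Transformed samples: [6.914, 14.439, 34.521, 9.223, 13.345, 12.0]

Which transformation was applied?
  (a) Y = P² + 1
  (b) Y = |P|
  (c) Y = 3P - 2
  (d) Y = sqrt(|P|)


Checking option (c) Y = 3P - 2:
  P = 2.971 -> Y = 6.914 ✓
  P = 5.48 -> Y = 14.439 ✓
  P = 12.174 -> Y = 34.521 ✓
All samples match this transformation.

(c) 3P - 2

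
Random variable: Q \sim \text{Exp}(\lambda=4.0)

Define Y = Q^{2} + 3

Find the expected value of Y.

E[Y] = 1*E[Q²] + 3
E[Q] = 0.25
E[Q²] = Var(Q) + (E[Q])² = 0.0625 + 0.0625 = 0.125
E[Y] = 1*0.125 + 3 = 3.125

3.125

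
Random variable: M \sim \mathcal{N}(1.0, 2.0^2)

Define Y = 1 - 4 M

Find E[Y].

For Y = -4M + 1:
E[Y] = -4 * E[M] + 1
E[M] = 1.0 = 1
E[Y] = -4 * 1 + 1 = -3

-3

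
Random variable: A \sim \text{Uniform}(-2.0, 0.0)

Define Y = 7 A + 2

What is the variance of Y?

For Y = aA + b: Var(Y) = a² * Var(A)
Var(A) = (0 + 2)^2/12 = 0.33333333
Var(Y) = 7² * 0.33333333 = 49 * 0.33333333 = 16.333333

16.333333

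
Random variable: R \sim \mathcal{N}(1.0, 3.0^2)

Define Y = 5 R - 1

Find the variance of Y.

For Y = aR + b: Var(Y) = a² * Var(R)
Var(R) = 3.0^2 = 9
Var(Y) = 5² * 9 = 25 * 9 = 225

225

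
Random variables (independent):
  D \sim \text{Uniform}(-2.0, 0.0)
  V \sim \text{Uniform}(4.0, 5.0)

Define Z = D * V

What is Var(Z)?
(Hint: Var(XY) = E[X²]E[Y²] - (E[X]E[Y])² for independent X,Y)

Var(XY) = E[X²]E[Y²] - (E[X]E[Y])²
E[D] = -1, Var(D) = 0.33333333
E[V] = 4.5, Var(V) = 0.083333333
E[D²] = 0.33333333 + (-1)² = 1.3333333
E[V²] = 0.083333333 + 4.5² = 20.333333
Var(Z) = 1.3333333*20.333333 - (-1*4.5)²
= 27.111111 - 20.25 = 6.8611111

6.8611111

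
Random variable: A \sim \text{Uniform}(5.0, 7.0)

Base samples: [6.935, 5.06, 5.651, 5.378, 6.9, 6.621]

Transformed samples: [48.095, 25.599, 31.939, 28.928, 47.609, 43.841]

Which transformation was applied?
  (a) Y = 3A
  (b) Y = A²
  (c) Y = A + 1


Checking option (b) Y = A²:
  A = 6.935 -> Y = 48.095 ✓
  A = 5.06 -> Y = 25.599 ✓
  A = 5.651 -> Y = 31.939 ✓
All samples match this transformation.

(b) A²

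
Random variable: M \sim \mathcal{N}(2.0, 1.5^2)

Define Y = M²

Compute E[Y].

Using E[X²] = Var(X) + (E[X])²:
E[M] = 2
Var(M) = 1.5^2 = 2.25
E[M²] = 2.25 + 2² = 2.25 + 4 = 6.25

6.25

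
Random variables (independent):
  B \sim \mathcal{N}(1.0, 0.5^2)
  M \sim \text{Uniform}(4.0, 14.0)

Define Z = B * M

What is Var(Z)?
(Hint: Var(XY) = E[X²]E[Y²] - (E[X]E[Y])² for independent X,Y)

Var(XY) = E[X²]E[Y²] - (E[X]E[Y])²
E[B] = 1, Var(B) = 0.25
E[M] = 9, Var(M) = 8.3333333
E[B²] = 0.25 + 1² = 1.25
E[M²] = 8.3333333 + 9² = 89.333333
Var(Z) = 1.25*89.333333 - (1*9)²
= 111.66667 - 81 = 30.666667

30.666667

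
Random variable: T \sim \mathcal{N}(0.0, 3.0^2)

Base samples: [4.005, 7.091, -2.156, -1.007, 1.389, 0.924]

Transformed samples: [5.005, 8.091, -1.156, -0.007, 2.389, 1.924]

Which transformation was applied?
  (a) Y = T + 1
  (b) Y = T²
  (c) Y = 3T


Checking option (a) Y = T + 1:
  T = 4.005 -> Y = 5.005 ✓
  T = 7.091 -> Y = 8.091 ✓
  T = -2.156 -> Y = -1.156 ✓
All samples match this transformation.

(a) T + 1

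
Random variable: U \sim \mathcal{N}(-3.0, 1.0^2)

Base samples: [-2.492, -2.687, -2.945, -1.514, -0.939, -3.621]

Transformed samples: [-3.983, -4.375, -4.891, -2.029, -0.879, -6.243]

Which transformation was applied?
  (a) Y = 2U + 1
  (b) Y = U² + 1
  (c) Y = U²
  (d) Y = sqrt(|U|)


Checking option (a) Y = 2U + 1:
  U = -2.492 -> Y = -3.983 ✓
  U = -2.687 -> Y = -4.375 ✓
  U = -2.945 -> Y = -4.891 ✓
All samples match this transformation.

(a) 2U + 1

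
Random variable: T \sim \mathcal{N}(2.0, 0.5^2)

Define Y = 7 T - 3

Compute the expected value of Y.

For Y = 7T - 3:
E[Y] = 7 * E[T] - 3
E[T] = 2.0 = 2
E[Y] = 7 * 2 - 3 = 11

11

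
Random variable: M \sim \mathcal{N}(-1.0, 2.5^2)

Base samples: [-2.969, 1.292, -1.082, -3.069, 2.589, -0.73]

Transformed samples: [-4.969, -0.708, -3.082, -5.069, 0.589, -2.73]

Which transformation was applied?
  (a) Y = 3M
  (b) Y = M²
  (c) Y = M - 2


Checking option (c) Y = M - 2:
  M = -2.969 -> Y = -4.969 ✓
  M = 1.292 -> Y = -0.708 ✓
  M = -1.082 -> Y = -3.082 ✓
All samples match this transformation.

(c) M - 2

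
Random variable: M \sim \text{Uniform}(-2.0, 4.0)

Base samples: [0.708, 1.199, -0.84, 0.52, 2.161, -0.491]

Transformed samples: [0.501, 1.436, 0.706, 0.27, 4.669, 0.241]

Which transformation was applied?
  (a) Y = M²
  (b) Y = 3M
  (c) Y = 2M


Checking option (a) Y = M²:
  M = 0.708 -> Y = 0.501 ✓
  M = 1.199 -> Y = 1.436 ✓
  M = -0.84 -> Y = 0.706 ✓
All samples match this transformation.

(a) M²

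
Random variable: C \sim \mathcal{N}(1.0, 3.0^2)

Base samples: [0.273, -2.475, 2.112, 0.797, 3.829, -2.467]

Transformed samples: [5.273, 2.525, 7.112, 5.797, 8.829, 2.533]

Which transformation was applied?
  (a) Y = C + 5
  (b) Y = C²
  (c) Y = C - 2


Checking option (a) Y = C + 5:
  C = 0.273 -> Y = 5.273 ✓
  C = -2.475 -> Y = 2.525 ✓
  C = 2.112 -> Y = 7.112 ✓
All samples match this transformation.

(a) C + 5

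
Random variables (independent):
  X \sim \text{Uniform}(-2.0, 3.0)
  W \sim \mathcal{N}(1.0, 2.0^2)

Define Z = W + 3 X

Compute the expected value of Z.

E[Z] = 3*E[X] + 1*E[W]
E[X] = 0.5
E[W] = 1
E[Z] = 3*0.5 + 1*1 = 2.5

2.5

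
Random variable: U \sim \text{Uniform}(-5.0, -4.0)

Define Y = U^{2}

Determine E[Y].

E[Y] = 1*E[U²]
E[U] = -4.5
E[U²] = Var(U) + (E[U])² = 0.083333333 + 20.25 = 20.333333
E[Y] = 1*20.333333 = 20.333333

20.333333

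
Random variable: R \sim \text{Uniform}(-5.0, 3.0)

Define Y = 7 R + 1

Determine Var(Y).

For Y = aR + b: Var(Y) = a² * Var(R)
Var(R) = (3 + 5)^2/12 = 5.3333333
Var(Y) = 7² * 5.3333333 = 49 * 5.3333333 = 261.33333

261.33333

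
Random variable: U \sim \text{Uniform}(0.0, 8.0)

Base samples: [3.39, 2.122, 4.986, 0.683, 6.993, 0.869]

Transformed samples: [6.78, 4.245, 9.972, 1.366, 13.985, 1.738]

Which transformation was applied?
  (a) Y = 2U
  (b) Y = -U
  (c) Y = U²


Checking option (a) Y = 2U:
  U = 3.39 -> Y = 6.78 ✓
  U = 2.122 -> Y = 4.245 ✓
  U = 4.986 -> Y = 9.972 ✓
All samples match this transformation.

(a) 2U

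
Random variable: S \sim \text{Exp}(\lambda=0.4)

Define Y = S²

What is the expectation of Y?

Using E[X²] = Var(X) + (E[X])²:
E[S] = 2.5
Var(S) = 1/0.4^2 = 6.25
E[S²] = 6.25 + 2.5² = 6.25 + 6.25 = 12.5

12.5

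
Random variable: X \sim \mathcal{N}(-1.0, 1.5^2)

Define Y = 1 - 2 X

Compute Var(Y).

For Y = aX + b: Var(Y) = a² * Var(X)
Var(X) = 1.5^2 = 2.25
Var(Y) = (-2)² * 2.25 = 4 * 2.25 = 9

9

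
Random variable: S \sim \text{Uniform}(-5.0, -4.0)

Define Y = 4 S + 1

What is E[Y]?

For Y = 4S + 1:
E[Y] = 4 * E[S] + 1
E[S] = (-5 - 4)/2 = -4.5
E[Y] = 4 * (-4.5) + 1 = -17

-17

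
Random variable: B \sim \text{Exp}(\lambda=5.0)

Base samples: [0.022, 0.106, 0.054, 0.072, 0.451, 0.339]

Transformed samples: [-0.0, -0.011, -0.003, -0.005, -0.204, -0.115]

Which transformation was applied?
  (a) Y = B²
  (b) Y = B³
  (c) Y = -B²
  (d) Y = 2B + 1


Checking option (c) Y = -B²:
  B = 0.022 -> Y = -0.0 ✓
  B = 0.106 -> Y = -0.011 ✓
  B = 0.054 -> Y = -0.003 ✓
All samples match this transformation.

(c) -B²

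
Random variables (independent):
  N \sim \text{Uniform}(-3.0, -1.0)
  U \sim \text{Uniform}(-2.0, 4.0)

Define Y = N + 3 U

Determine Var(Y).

For independent RVs: Var(aX + bY) = a²Var(X) + b²Var(Y)
Var(N) = 0.33333333
Var(U) = 3
Var(Y) = 1²*0.33333333 + 3²*3
= 1*0.33333333 + 9*3 = 27.333333

27.333333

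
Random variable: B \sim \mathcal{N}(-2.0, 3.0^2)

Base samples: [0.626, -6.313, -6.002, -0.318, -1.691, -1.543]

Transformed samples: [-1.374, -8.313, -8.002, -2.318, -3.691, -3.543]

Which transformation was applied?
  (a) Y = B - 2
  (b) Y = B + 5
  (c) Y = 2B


Checking option (a) Y = B - 2:
  B = 0.626 -> Y = -1.374 ✓
  B = -6.313 -> Y = -8.313 ✓
  B = -6.002 -> Y = -8.002 ✓
All samples match this transformation.

(a) B - 2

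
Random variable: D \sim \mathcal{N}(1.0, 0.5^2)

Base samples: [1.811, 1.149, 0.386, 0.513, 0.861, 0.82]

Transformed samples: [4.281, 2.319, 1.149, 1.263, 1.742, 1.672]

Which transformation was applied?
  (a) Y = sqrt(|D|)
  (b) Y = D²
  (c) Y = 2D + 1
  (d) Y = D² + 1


Checking option (d) Y = D² + 1:
  D = 1.811 -> Y = 4.281 ✓
  D = 1.149 -> Y = 2.319 ✓
  D = 0.386 -> Y = 1.149 ✓
All samples match this transformation.

(d) D² + 1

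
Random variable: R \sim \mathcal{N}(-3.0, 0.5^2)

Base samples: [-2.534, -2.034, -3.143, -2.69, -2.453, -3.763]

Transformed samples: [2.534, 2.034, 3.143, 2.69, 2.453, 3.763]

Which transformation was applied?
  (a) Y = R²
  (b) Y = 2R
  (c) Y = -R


Checking option (c) Y = -R:
  R = -2.534 -> Y = 2.534 ✓
  R = -2.034 -> Y = 2.034 ✓
  R = -3.143 -> Y = 3.143 ✓
All samples match this transformation.

(c) -R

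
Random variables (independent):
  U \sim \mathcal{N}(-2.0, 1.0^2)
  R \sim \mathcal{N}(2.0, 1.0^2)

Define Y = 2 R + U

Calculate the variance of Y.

For independent RVs: Var(aX + bY) = a²Var(X) + b²Var(Y)
Var(U) = 1
Var(R) = 1
Var(Y) = 1²*1 + 2²*1
= 1*1 + 4*1 = 5

5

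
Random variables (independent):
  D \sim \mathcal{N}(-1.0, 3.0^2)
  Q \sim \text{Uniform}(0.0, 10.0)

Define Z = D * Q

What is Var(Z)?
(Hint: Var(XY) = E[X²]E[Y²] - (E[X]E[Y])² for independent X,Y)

Var(XY) = E[X²]E[Y²] - (E[X]E[Y])²
E[D] = -1, Var(D) = 9
E[Q] = 5, Var(Q) = 8.3333333
E[D²] = 9 + (-1)² = 10
E[Q²] = 8.3333333 + 5² = 33.333333
Var(Z) = 10*33.333333 - (-1*5)²
= 333.33333 - 25 = 308.33333

308.33333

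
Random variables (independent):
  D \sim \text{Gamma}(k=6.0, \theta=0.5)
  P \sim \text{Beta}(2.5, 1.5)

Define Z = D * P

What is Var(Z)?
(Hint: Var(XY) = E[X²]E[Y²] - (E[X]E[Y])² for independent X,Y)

Var(XY) = E[X²]E[Y²] - (E[X]E[Y])²
E[D] = 3, Var(D) = 1.5
E[P] = 0.625, Var(P) = 0.046875
E[D²] = 1.5 + 3² = 10.5
E[P²] = 0.046875 + 0.625² = 0.4375
Var(Z) = 10.5*0.4375 - (3*0.625)²
= 4.59375 - 3.515625 = 1.078125

1.078125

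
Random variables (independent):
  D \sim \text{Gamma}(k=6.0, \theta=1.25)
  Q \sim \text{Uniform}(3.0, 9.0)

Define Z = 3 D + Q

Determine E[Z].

E[Z] = 3*E[D] + 1*E[Q]
E[D] = 7.5
E[Q] = 6
E[Z] = 3*7.5 + 1*6 = 28.5

28.5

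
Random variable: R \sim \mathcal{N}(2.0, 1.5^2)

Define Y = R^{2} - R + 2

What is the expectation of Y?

E[Y] = 1*E[R²] - 1*E[R] + 2
E[R] = 2
E[R²] = Var(R) + (E[R])² = 2.25 + 4 = 6.25
E[Y] = 1*6.25 - 1*2 + 2 = 6.25

6.25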